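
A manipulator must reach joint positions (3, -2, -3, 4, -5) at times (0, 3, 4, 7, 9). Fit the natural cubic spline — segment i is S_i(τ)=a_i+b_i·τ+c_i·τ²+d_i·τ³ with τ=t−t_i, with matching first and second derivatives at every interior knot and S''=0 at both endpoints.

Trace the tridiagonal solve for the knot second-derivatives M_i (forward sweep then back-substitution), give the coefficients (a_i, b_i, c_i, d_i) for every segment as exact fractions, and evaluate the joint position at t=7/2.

Δ: Δ0=-5/3, Δ1=-1, Δ2=7/3, Δ3=-9/2
row 1: diag=8, rhs=4; c'=1/8, d'=1/2
row 2: denom=8−1·1/8=63/8; d'=(20−1·1/2)/(63/8)=52/21
row 3: denom=10−3·8/21=62/7; d'=(-41−3·52/21)/(62/7)=-339/62
back: M3=-339/62
back: M2=52/21−8/21·-339/62=424/93
back: M1=1/2−1/8·424/93=-13/186
M: M0=0, M1=-13/186, M2=424/93, M3=-339/62, M4=0
seg 0: a=3, c=M0/2=0, d=(M1−M0)/(6·3)=-13/3348, b=Δ0−h0·(2M0+M1)/6=-607/372
seg 1: a=-2, c=M1/2=-13/372, d=(M2−M1)/(6·1)=287/372, b=Δ1−h1·(2M1+M2)/6=-323/186
seg 2: a=-3, c=M2/2=212/93, d=(M3−M2)/(6·3)=-1865/3348, b=Δ2−h2·(2M2+M3)/6=63/124
seg 3: a=4, c=M3/2=-339/124, d=(M4−M3)/(6·2)=113/248, b=Δ3−h3·(2M3+M4)/6=-53/62
t_q=7/2 → seg 1, τ=1/2; S=-2+-323/186·τ+-13/372·τ²+287/372·τ³=-8275/2976

  seg 0: a=3 b=-607/372 c=0 d=-13/3348
  seg 1: a=-2 b=-323/186 c=-13/372 d=287/372
  seg 2: a=-3 b=63/124 c=212/93 d=-1865/3348
  seg 3: a=4 b=-53/62 c=-339/124 d=113/248
S(7/2) = -8275/2976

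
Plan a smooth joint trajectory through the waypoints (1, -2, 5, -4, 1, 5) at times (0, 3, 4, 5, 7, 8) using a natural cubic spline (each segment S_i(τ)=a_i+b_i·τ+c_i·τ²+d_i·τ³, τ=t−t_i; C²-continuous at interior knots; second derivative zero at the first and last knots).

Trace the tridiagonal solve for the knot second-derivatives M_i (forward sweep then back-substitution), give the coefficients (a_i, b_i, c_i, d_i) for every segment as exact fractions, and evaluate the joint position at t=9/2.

Δ: Δ0=-1, Δ1=7, Δ2=-9, Δ3=5/2, Δ4=4
row 1: diag=8, rhs=48; c'=1/8, d'=6
row 2: denom=4−1·1/8=31/8; d'=(-96−1·6)/(31/8)=-816/31
row 3: denom=6−1·8/31=178/31; d'=(69−1·-816/31)/(178/31)=2955/178
row 4: denom=6−2·31/89=472/89; d'=(9−2·2955/178)/(472/89)=-1077/236
back: M4=-1077/236
back: M3=2955/178−31/89·-1077/236=4293/236
back: M2=-816/31−8/31·4293/236=-1830/59
back: M1=6−1/8·-1830/59=2331/236
M: M0=0, M1=2331/236, M2=-1830/59, M3=4293/236, M4=-1077/236, M5=0
seg 0: a=1, c=M0/2=0, d=(M1−M0)/(6·3)=259/472, b=Δ0−h0·(2M0+M1)/6=-2803/472
seg 1: a=-2, c=M1/2=2331/472, d=(M2−M1)/(6·1)=-3217/472, b=Δ1−h1·(2M1+M2)/6=2095/236
seg 2: a=5, c=M2/2=-915/59, d=(M3−M2)/(6·1)=3871/472, b=Δ2−h2·(2M2+M3)/6=-799/472
seg 3: a=-4, c=M3/2=4293/472, d=(M4−M3)/(6·2)=-895/472, b=Δ3−h3·(2M3+M4)/6=-1913/236
seg 4: a=1, c=M4/2=-1077/472, d=(M5−M4)/(6·1)=359/472, b=Δ4−h4·(2M4+M5)/6=1303/236
t_q=9/2 → seg 2, τ=1/2; S=5+-799/472·τ+-915/59·τ²+3871/472·τ³=4915/3776

  seg 0: a=1 b=-2803/472 c=0 d=259/472
  seg 1: a=-2 b=2095/236 c=2331/472 d=-3217/472
  seg 2: a=5 b=-799/472 c=-915/59 d=3871/472
  seg 3: a=-4 b=-1913/236 c=4293/472 d=-895/472
  seg 4: a=1 b=1303/236 c=-1077/472 d=359/472
S(9/2) = 4915/3776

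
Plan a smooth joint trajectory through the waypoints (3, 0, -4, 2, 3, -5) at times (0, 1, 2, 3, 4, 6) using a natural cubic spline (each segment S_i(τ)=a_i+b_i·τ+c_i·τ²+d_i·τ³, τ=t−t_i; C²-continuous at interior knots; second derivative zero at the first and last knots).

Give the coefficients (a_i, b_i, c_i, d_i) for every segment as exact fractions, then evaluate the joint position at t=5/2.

Δ: Δ0=-3, Δ1=-4, Δ2=6, Δ3=1, Δ4=-4
row 1: diag=4, rhs=-6; c'=1/4, d'=-3/2
row 2: denom=4−1·1/4=15/4; d'=(60−1·-3/2)/(15/4)=82/5
row 3: denom=4−1·4/15=56/15; d'=(-30−1·82/5)/(56/15)=-87/7
row 4: denom=6−1·15/56=321/56; d'=(-30−1·-87/7)/(321/56)=-328/107
back: M4=-328/107
back: M3=-87/7−15/56·-328/107=-1242/107
back: M2=82/5−4/15·-1242/107=2086/107
back: M1=-3/2−1/4·2086/107=-682/107
M: M0=0, M1=-682/107, M2=2086/107, M3=-1242/107, M4=-328/107, M5=0
seg 0: a=3, c=M0/2=0, d=(M1−M0)/(6·1)=-341/321, b=Δ0−h0·(2M0+M1)/6=-622/321
seg 1: a=0, c=M1/2=-341/107, d=(M2−M1)/(6·1)=1384/321, b=Δ1−h1·(2M1+M2)/6=-1645/321
seg 2: a=-4, c=M2/2=1043/107, d=(M3−M2)/(6·1)=-1664/321, b=Δ2−h2·(2M2+M3)/6=461/321
seg 3: a=2, c=M3/2=-621/107, d=(M4−M3)/(6·1)=457/321, b=Δ3−h3·(2M3+M4)/6=1727/321
seg 4: a=3, c=M4/2=-164/107, d=(M5−M4)/(6·2)=82/321, b=Δ4−h4·(2M4+M5)/6=-628/321
t_q=5/2 → seg 2, τ=1/2; S=-4+461/321·τ+1043/107·τ²+-1664/321·τ³=-639/428

  seg 0: a=3 b=-622/321 c=0 d=-341/321
  seg 1: a=0 b=-1645/321 c=-341/107 d=1384/321
  seg 2: a=-4 b=461/321 c=1043/107 d=-1664/321
  seg 3: a=2 b=1727/321 c=-621/107 d=457/321
  seg 4: a=3 b=-628/321 c=-164/107 d=82/321
S(5/2) = -639/428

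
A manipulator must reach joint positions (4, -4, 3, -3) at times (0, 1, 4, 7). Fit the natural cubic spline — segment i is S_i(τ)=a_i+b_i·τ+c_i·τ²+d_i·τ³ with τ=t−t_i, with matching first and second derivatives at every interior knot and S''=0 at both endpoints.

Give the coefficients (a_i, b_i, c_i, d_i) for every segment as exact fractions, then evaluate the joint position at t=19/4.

  seg 0: a=4 b=-833/87 c=0 d=137/87
  seg 1: a=-4 b=-422/87 c=137/29 d=-608/783
  seg 2: a=3 b=220/87 c=-197/87 d=197/783
S(19/4) = 6921/1856

Δ: Δ0=-8, Δ1=7/3, Δ2=-2
row 1: diag=8, rhs=62; c'=3/8, d'=31/4
row 2: denom=12−3·3/8=87/8; d'=(-26−3·31/4)/(87/8)=-394/87
back: M2=-394/87
back: M1=31/4−3/8·-394/87=274/29
M: M0=0, M1=274/29, M2=-394/87, M3=0
seg 0: a=4, c=M0/2=0, d=(M1−M0)/(6·1)=137/87, b=Δ0−h0·(2M0+M1)/6=-833/87
seg 1: a=-4, c=M1/2=137/29, d=(M2−M1)/(6·3)=-608/783, b=Δ1−h1·(2M1+M2)/6=-422/87
seg 2: a=3, c=M2/2=-197/87, d=(M3−M2)/(6·3)=197/783, b=Δ2−h2·(2M2+M3)/6=220/87
t_q=19/4 → seg 2, τ=3/4; S=3+220/87·τ+-197/87·τ²+197/783·τ³=6921/1856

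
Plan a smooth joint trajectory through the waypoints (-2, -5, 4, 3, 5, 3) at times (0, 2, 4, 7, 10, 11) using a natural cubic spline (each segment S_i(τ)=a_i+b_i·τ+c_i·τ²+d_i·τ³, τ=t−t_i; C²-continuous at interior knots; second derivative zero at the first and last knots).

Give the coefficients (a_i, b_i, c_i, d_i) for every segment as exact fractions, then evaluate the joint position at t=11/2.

  seg 0: a=-2 b=-5126/1509 c=0 d=5725/12072
  seg 1: a=-5 b=6923/3018 c=5725/2012 d=-10517/12072
  seg 2: a=4 b=4861/1509 c=-1198/503 d=602/1509
  seg 3: a=3 b=-449/1509 c=608/503 d=-1339/4527
  seg 4: a=5 b=-1556/1509 c=-731/503 d=731/1509
S(11/2) = 9697/2012

Δ: Δ0=-3/2, Δ1=9/2, Δ2=-1/3, Δ3=2/3, Δ4=-2
row 1: diag=8, rhs=36; c'=1/4, d'=9/2
row 2: denom=10−2·1/4=19/2; d'=(-29−2·9/2)/(19/2)=-4
row 3: denom=12−3·6/19=210/19; d'=(6−3·-4)/(210/19)=57/35
row 4: denom=8−3·19/70=503/70; d'=(-16−3·57/35)/(503/70)=-1462/503
back: M4=-1462/503
back: M3=57/35−19/70·-1462/503=1216/503
back: M2=-4−6/19·1216/503=-2396/503
back: M1=9/2−1/4·-2396/503=5725/1006
M: M0=0, M1=5725/1006, M2=-2396/503, M3=1216/503, M4=-1462/503, M5=0
seg 0: a=-2, c=M0/2=0, d=(M1−M0)/(6·2)=5725/12072, b=Δ0−h0·(2M0+M1)/6=-5126/1509
seg 1: a=-5, c=M1/2=5725/2012, d=(M2−M1)/(6·2)=-10517/12072, b=Δ1−h1·(2M1+M2)/6=6923/3018
seg 2: a=4, c=M2/2=-1198/503, d=(M3−M2)/(6·3)=602/1509, b=Δ2−h2·(2M2+M3)/6=4861/1509
seg 3: a=3, c=M3/2=608/503, d=(M4−M3)/(6·3)=-1339/4527, b=Δ3−h3·(2M3+M4)/6=-449/1509
seg 4: a=5, c=M4/2=-731/503, d=(M5−M4)/(6·1)=731/1509, b=Δ4−h4·(2M4+M5)/6=-1556/1509
t_q=11/2 → seg 2, τ=3/2; S=4+4861/1509·τ+-1198/503·τ²+602/1509·τ³=9697/2012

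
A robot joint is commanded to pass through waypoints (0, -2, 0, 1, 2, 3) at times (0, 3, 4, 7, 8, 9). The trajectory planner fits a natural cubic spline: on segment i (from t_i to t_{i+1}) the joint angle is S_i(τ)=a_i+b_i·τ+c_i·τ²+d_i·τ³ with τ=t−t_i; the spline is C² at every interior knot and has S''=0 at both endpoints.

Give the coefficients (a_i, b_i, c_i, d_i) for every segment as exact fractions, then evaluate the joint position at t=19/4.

  seg 0: a=0 b=-199/111 c=0 d=125/999
  seg 1: a=-2 b=176/111 c=125/111 d=-79/111
  seg 2: a=0 b=63/37 c=-112/111 d=184/999
  seg 3: a=1 b=23/37 c=24/37 d=-10/37
  seg 4: a=2 b=41/37 c=-6/37 d=2/37
S(19/4) = 233/296

Δ: Δ0=-2/3, Δ1=2, Δ2=1/3, Δ3=1, Δ4=1
row 1: diag=8, rhs=16; c'=1/8, d'=2
row 2: denom=8−1·1/8=63/8; d'=(-10−1·2)/(63/8)=-32/21
row 3: denom=8−3·8/21=48/7; d'=(4−3·-32/21)/(48/7)=5/4
row 4: denom=4−1·7/48=185/48; d'=(0−1·5/4)/(185/48)=-12/37
back: M4=-12/37
back: M3=5/4−7/48·-12/37=48/37
back: M2=-32/21−8/21·48/37=-224/111
back: M1=2−1/8·-224/111=250/111
M: M0=0, M1=250/111, M2=-224/111, M3=48/37, M4=-12/37, M5=0
seg 0: a=0, c=M0/2=0, d=(M1−M0)/(6·3)=125/999, b=Δ0−h0·(2M0+M1)/6=-199/111
seg 1: a=-2, c=M1/2=125/111, d=(M2−M1)/(6·1)=-79/111, b=Δ1−h1·(2M1+M2)/6=176/111
seg 2: a=0, c=M2/2=-112/111, d=(M3−M2)/(6·3)=184/999, b=Δ2−h2·(2M2+M3)/6=63/37
seg 3: a=1, c=M3/2=24/37, d=(M4−M3)/(6·1)=-10/37, b=Δ3−h3·(2M3+M4)/6=23/37
seg 4: a=2, c=M4/2=-6/37, d=(M5−M4)/(6·1)=2/37, b=Δ4−h4·(2M4+M5)/6=41/37
t_q=19/4 → seg 2, τ=3/4; S=0+63/37·τ+-112/111·τ²+184/999·τ³=233/296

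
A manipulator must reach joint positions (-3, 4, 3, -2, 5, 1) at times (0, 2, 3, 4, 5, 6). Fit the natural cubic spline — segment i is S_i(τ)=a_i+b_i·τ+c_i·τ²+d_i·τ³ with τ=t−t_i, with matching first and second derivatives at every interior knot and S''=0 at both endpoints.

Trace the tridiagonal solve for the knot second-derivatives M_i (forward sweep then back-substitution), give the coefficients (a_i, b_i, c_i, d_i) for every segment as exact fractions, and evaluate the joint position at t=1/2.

  seg 0: a=-3 b=2779/642 c=0 d=-133/642
  seg 1: a=4 b=1183/642 c=-133/107 d=-1027/642
  seg 2: a=3 b=-1747/321 c=-1293/214 d=4163/642
  seg 3: a=-2 b=1237/642 c=1435/107 d=-5353/642
  seg 4: a=5 b=1199/321 c=-2483/214 d=2483/642
S(1/2) = -1475/1712

Δ: Δ0=7/2, Δ1=-1, Δ2=-5, Δ3=7, Δ4=-4
row 1: diag=6, rhs=-27; c'=1/6, d'=-9/2
row 2: denom=4−1·1/6=23/6; d'=(-24−1·-9/2)/(23/6)=-117/23
row 3: denom=4−1·6/23=86/23; d'=(72−1·-117/23)/(86/23)=1773/86
row 4: denom=4−1·23/86=321/86; d'=(-66−1·1773/86)/(321/86)=-2483/107
back: M4=-2483/107
back: M3=1773/86−23/86·-2483/107=2870/107
back: M2=-117/23−6/23·2870/107=-1293/107
back: M1=-9/2−1/6·-1293/107=-266/107
M: M0=0, M1=-266/107, M2=-1293/107, M3=2870/107, M4=-2483/107, M5=0
seg 0: a=-3, c=M0/2=0, d=(M1−M0)/(6·2)=-133/642, b=Δ0−h0·(2M0+M1)/6=2779/642
seg 1: a=4, c=M1/2=-133/107, d=(M2−M1)/(6·1)=-1027/642, b=Δ1−h1·(2M1+M2)/6=1183/642
seg 2: a=3, c=M2/2=-1293/214, d=(M3−M2)/(6·1)=4163/642, b=Δ2−h2·(2M2+M3)/6=-1747/321
seg 3: a=-2, c=M3/2=1435/107, d=(M4−M3)/(6·1)=-5353/642, b=Δ3−h3·(2M3+M4)/6=1237/642
seg 4: a=5, c=M4/2=-2483/214, d=(M5−M4)/(6·1)=2483/642, b=Δ4−h4·(2M4+M5)/6=1199/321
t_q=1/2 → seg 0, τ=1/2; S=-3+2779/642·τ+0·τ²+-133/642·τ³=-1475/1712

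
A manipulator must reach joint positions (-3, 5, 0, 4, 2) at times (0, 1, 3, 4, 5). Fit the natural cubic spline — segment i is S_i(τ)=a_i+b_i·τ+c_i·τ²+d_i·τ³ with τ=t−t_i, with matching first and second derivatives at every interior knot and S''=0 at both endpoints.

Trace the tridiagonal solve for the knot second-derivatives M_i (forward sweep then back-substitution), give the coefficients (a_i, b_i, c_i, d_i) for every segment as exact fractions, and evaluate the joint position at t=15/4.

  seg 0: a=-3 b=2563/244 c=0 d=-611/244
  seg 1: a=5 b=365/122 c=-1833/244 d=1163/488
  seg 2: a=0 b=94/61 c=414/61 d=-264/61
  seg 3: a=4 b=130/61 c=-378/61 d=126/61
S(15/4) = 192/61

Δ: Δ0=8, Δ1=-5/2, Δ2=4, Δ3=-2
row 1: diag=6, rhs=-63; c'=1/3, d'=-21/2
row 2: denom=6−2·1/3=16/3; d'=(39−2·-21/2)/(16/3)=45/4
row 3: denom=4−1·3/16=61/16; d'=(-36−1·45/4)/(61/16)=-756/61
back: M3=-756/61
back: M2=45/4−3/16·-756/61=828/61
back: M1=-21/2−1/3·828/61=-1833/122
M: M0=0, M1=-1833/122, M2=828/61, M3=-756/61, M4=0
seg 0: a=-3, c=M0/2=0, d=(M1−M0)/(6·1)=-611/244, b=Δ0−h0·(2M0+M1)/6=2563/244
seg 1: a=5, c=M1/2=-1833/244, d=(M2−M1)/(6·2)=1163/488, b=Δ1−h1·(2M1+M2)/6=365/122
seg 2: a=0, c=M2/2=414/61, d=(M3−M2)/(6·1)=-264/61, b=Δ2−h2·(2M2+M3)/6=94/61
seg 3: a=4, c=M3/2=-378/61, d=(M4−M3)/(6·1)=126/61, b=Δ3−h3·(2M3+M4)/6=130/61
t_q=15/4 → seg 2, τ=3/4; S=0+94/61·τ+414/61·τ²+-264/61·τ³=192/61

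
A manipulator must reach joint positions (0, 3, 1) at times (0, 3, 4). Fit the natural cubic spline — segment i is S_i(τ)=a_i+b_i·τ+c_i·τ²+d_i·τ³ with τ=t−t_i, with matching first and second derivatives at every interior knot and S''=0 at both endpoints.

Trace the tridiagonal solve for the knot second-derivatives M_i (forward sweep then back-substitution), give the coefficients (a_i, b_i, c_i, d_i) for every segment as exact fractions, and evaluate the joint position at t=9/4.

Δ: Δ0=1, Δ1=-2
row 1: diag=8, rhs=-18; c'=1/8, d'=-9/4
back: M1=-9/4
M: M0=0, M1=-9/4, M2=0
seg 0: a=0, c=M0/2=0, d=(M1−M0)/(6·3)=-1/8, b=Δ0−h0·(2M0+M1)/6=17/8
seg 1: a=3, c=M1/2=-9/8, d=(M2−M1)/(6·1)=3/8, b=Δ1−h1·(2M1+M2)/6=-5/4
t_q=9/4 → seg 0, τ=9/4; S=0+17/8·τ+0·τ²+-1/8·τ³=1719/512

  seg 0: a=0 b=17/8 c=0 d=-1/8
  seg 1: a=3 b=-5/4 c=-9/8 d=3/8
S(9/4) = 1719/512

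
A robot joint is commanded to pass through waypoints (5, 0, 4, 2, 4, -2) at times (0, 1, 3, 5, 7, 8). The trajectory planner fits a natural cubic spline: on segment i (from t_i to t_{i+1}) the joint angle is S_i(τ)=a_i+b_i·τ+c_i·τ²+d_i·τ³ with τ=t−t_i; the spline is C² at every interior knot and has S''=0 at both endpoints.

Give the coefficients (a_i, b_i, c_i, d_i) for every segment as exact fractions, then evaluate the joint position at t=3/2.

  seg 0: a=5 b=-1453/224 c=0 d=333/224
  seg 1: a=0 b=-227/112 c=999/224 d=-137/112
  seg 2: a=4 b=127/112 c=-645/224 d=29/32
  seg 3: a=2 b=55/112 c=573/224 d=-129/112
  seg 4: a=4 b=-347/112 c=-975/224 d=325/224
S(3/2) = -23/448

Δ: Δ0=-5, Δ1=2, Δ2=-1, Δ3=1, Δ4=-6
row 1: diag=6, rhs=42; c'=1/3, d'=7
row 2: denom=8−2·1/3=22/3; d'=(-18−2·7)/(22/3)=-48/11
row 3: denom=8−2·3/11=82/11; d'=(12−2·-48/11)/(82/11)=114/41
row 4: denom=6−2·11/41=224/41; d'=(-42−2·114/41)/(224/41)=-975/112
back: M4=-975/112
back: M3=114/41−11/41·-975/112=573/112
back: M2=-48/11−3/11·573/112=-645/112
back: M1=7−1/3·-645/112=999/112
M: M0=0, M1=999/112, M2=-645/112, M3=573/112, M4=-975/112, M5=0
seg 0: a=5, c=M0/2=0, d=(M1−M0)/(6·1)=333/224, b=Δ0−h0·(2M0+M1)/6=-1453/224
seg 1: a=0, c=M1/2=999/224, d=(M2−M1)/(6·2)=-137/112, b=Δ1−h1·(2M1+M2)/6=-227/112
seg 2: a=4, c=M2/2=-645/224, d=(M3−M2)/(6·2)=29/32, b=Δ2−h2·(2M2+M3)/6=127/112
seg 3: a=2, c=M3/2=573/224, d=(M4−M3)/(6·2)=-129/112, b=Δ3−h3·(2M3+M4)/6=55/112
seg 4: a=4, c=M4/2=-975/224, d=(M5−M4)/(6·1)=325/224, b=Δ4−h4·(2M4+M5)/6=-347/112
t_q=3/2 → seg 1, τ=1/2; S=0+-227/112·τ+999/224·τ²+-137/112·τ³=-23/448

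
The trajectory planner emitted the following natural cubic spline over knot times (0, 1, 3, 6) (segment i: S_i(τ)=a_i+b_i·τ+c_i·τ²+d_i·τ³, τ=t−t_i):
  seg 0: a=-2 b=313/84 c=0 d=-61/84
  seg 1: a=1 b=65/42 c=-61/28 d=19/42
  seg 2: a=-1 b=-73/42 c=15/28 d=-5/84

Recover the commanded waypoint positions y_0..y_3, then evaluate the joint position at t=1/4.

y_0 = S_0(0) = a_0 = -2
y_1 = S_1(0) = a_1 = 1
y_2 = S_2(0) = a_2 = -1
y_3 = S_2(3) = -3
t_q=1/4 is in segment 0 (τ=1/4); S_0(τ)=-1935/1792

y_0=-2 y_1=1 y_2=-1 y_3=-3
S(1/4) = -1935/1792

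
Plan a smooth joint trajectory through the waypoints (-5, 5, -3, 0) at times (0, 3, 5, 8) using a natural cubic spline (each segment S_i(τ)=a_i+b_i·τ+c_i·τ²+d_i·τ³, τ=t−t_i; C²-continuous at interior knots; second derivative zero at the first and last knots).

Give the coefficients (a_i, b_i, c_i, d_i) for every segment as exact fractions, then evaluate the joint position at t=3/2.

Δ: Δ0=10/3, Δ1=-4, Δ2=1
row 1: diag=10, rhs=-44; c'=1/5, d'=-22/5
row 2: denom=10−2·1/5=48/5; d'=(30−2·-22/5)/(48/5)=97/24
back: M2=97/24
back: M1=-22/5−1/5·97/24=-125/24
M: M0=0, M1=-125/24, M2=97/24, M3=0
seg 0: a=-5, c=M0/2=0, d=(M1−M0)/(6·3)=-125/432, b=Δ0−h0·(2M0+M1)/6=95/16
seg 1: a=5, c=M1/2=-125/48, d=(M2−M1)/(6·2)=37/48, b=Δ1−h1·(2M1+M2)/6=-15/8
seg 2: a=-3, c=M2/2=97/48, d=(M3−M2)/(6·3)=-97/432, b=Δ2−h2·(2M2+M3)/6=-73/24
t_q=3/2 → seg 0, τ=3/2; S=-5+95/16·τ+0·τ²+-125/432·τ³=375/128

  seg 0: a=-5 b=95/16 c=0 d=-125/432
  seg 1: a=5 b=-15/8 c=-125/48 d=37/48
  seg 2: a=-3 b=-73/24 c=97/48 d=-97/432
S(3/2) = 375/128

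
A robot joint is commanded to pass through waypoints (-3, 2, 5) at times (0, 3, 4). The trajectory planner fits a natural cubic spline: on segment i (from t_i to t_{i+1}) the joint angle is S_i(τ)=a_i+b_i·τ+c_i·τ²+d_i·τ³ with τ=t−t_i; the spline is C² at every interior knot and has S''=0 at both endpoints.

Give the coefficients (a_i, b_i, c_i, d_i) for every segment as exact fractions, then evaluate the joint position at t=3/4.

  seg 0: a=-3 b=7/6 c=0 d=1/18
  seg 1: a=2 b=8/3 c=1/2 d=-1/6
S(3/4) = -269/128

Δ: Δ0=5/3, Δ1=3
row 1: diag=8, rhs=8; c'=1/8, d'=1
back: M1=1
M: M0=0, M1=1, M2=0
seg 0: a=-3, c=M0/2=0, d=(M1−M0)/(6·3)=1/18, b=Δ0−h0·(2M0+M1)/6=7/6
seg 1: a=2, c=M1/2=1/2, d=(M2−M1)/(6·1)=-1/6, b=Δ1−h1·(2M1+M2)/6=8/3
t_q=3/4 → seg 0, τ=3/4; S=-3+7/6·τ+0·τ²+1/18·τ³=-269/128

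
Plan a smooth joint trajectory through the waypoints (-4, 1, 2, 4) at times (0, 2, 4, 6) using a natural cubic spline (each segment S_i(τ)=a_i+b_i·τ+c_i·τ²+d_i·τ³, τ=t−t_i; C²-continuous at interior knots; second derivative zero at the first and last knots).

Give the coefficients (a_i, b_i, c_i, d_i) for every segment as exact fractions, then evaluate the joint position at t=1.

  seg 0: a=-4 b=46/15 c=0 d=-17/120
  seg 1: a=1 b=41/30 c=-17/20 d=5/24
  seg 2: a=2 b=7/15 c=2/5 d=-1/15
S(1) = -43/40

Δ: Δ0=5/2, Δ1=1/2, Δ2=1
row 1: diag=8, rhs=-12; c'=1/4, d'=-3/2
row 2: denom=8−2·1/4=15/2; d'=(3−2·-3/2)/(15/2)=4/5
back: M2=4/5
back: M1=-3/2−1/4·4/5=-17/10
M: M0=0, M1=-17/10, M2=4/5, M3=0
seg 0: a=-4, c=M0/2=0, d=(M1−M0)/(6·2)=-17/120, b=Δ0−h0·(2M0+M1)/6=46/15
seg 1: a=1, c=M1/2=-17/20, d=(M2−M1)/(6·2)=5/24, b=Δ1−h1·(2M1+M2)/6=41/30
seg 2: a=2, c=M2/2=2/5, d=(M3−M2)/(6·2)=-1/15, b=Δ2−h2·(2M2+M3)/6=7/15
t_q=1 → seg 0, τ=1; S=-4+46/15·τ+0·τ²+-17/120·τ³=-43/40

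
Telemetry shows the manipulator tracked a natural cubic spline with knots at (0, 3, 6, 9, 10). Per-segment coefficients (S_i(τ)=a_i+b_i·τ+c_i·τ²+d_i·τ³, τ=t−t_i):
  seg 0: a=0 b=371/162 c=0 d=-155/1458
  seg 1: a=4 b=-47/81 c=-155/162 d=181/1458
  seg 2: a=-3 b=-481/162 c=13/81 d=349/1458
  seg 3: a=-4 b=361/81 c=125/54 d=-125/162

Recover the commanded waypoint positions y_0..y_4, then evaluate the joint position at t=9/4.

y_0=0 y_1=4 y_2=-3 y_3=-4 y_4=2
S(9/4) = 4541/1152

y_0 = S_0(0) = a_0 = 0
y_1 = S_1(0) = a_1 = 4
y_2 = S_2(0) = a_2 = -3
y_3 = S_3(0) = a_3 = -4
y_4 = S_3(1) = 2
t_q=9/4 is in segment 0 (τ=9/4); S_0(τ)=4541/1152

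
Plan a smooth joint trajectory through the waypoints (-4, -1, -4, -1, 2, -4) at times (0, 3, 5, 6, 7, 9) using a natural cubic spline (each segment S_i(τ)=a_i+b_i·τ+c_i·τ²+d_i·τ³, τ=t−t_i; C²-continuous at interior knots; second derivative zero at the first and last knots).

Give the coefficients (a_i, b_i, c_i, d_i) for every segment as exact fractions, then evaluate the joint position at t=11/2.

  seg 0: a=-4 b=2803/1228 c=0 d=-175/1228
  seg 1: a=-1 b=-961/614 c=-1575/1228 d=1615/2456
  seg 2: a=-4 b=367/307 c=1635/614 d=-527/614
  seg 3: a=-1 b=2423/614 c=27/307 d=-635/614
  seg 4: a=2 b=313/307 c=-1851/614 d=617/1228
S(11/2) = -13969/4912

Δ: Δ0=1, Δ1=-3/2, Δ2=3, Δ3=3, Δ4=-3
row 1: diag=10, rhs=-15; c'=1/5, d'=-3/2
row 2: denom=6−2·1/5=28/5; d'=(27−2·-3/2)/(28/5)=75/14
row 3: denom=4−1·5/28=107/28; d'=(0−1·75/14)/(107/28)=-150/107
row 4: denom=6−1·28/107=614/107; d'=(-36−1·-150/107)/(614/107)=-1851/307
back: M4=-1851/307
back: M3=-150/107−28/107·-1851/307=54/307
back: M2=75/14−5/28·54/307=1635/307
back: M1=-3/2−1/5·1635/307=-1575/614
M: M0=0, M1=-1575/614, M2=1635/307, M3=54/307, M4=-1851/307, M5=0
seg 0: a=-4, c=M0/2=0, d=(M1−M0)/(6·3)=-175/1228, b=Δ0−h0·(2M0+M1)/6=2803/1228
seg 1: a=-1, c=M1/2=-1575/1228, d=(M2−M1)/(6·2)=1615/2456, b=Δ1−h1·(2M1+M2)/6=-961/614
seg 2: a=-4, c=M2/2=1635/614, d=(M3−M2)/(6·1)=-527/614, b=Δ2−h2·(2M2+M3)/6=367/307
seg 3: a=-1, c=M3/2=27/307, d=(M4−M3)/(6·1)=-635/614, b=Δ3−h3·(2M3+M4)/6=2423/614
seg 4: a=2, c=M4/2=-1851/614, d=(M5−M4)/(6·2)=617/1228, b=Δ4−h4·(2M4+M5)/6=313/307
t_q=11/2 → seg 2, τ=1/2; S=-4+367/307·τ+1635/614·τ²+-527/614·τ³=-13969/4912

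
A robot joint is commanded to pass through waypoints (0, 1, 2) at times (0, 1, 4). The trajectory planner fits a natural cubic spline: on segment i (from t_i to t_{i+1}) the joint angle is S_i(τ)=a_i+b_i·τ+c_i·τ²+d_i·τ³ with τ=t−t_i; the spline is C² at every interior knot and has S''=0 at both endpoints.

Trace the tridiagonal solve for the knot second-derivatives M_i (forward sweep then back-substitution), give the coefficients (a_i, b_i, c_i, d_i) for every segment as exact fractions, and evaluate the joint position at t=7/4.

Δ: Δ0=1, Δ1=1/3
row 1: diag=8, rhs=-4; c'=3/8, d'=-1/2
back: M1=-1/2
M: M0=0, M1=-1/2, M2=0
seg 0: a=0, c=M0/2=0, d=(M1−M0)/(6·1)=-1/12, b=Δ0−h0·(2M0+M1)/6=13/12
seg 1: a=1, c=M1/2=-1/4, d=(M2−M1)/(6·3)=1/36, b=Δ1−h1·(2M1+M2)/6=5/6
t_q=7/4 → seg 1, τ=3/4; S=1+5/6·τ+-1/4·τ²+1/36·τ³=383/256

  seg 0: a=0 b=13/12 c=0 d=-1/12
  seg 1: a=1 b=5/6 c=-1/4 d=1/36
S(7/4) = 383/256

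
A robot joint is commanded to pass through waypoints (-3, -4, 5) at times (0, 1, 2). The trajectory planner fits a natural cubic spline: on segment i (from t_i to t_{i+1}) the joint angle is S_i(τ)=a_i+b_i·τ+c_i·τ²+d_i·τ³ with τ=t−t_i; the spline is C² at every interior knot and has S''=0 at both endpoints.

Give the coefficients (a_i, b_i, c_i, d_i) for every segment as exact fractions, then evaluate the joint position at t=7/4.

  seg 0: a=-3 b=-7/2 c=0 d=5/2
  seg 1: a=-4 b=4 c=15/2 d=-5/2
S(7/4) = 277/128

Δ: Δ0=-1, Δ1=9
row 1: diag=4, rhs=60; c'=1/4, d'=15
back: M1=15
M: M0=0, M1=15, M2=0
seg 0: a=-3, c=M0/2=0, d=(M1−M0)/(6·1)=5/2, b=Δ0−h0·(2M0+M1)/6=-7/2
seg 1: a=-4, c=M1/2=15/2, d=(M2−M1)/(6·1)=-5/2, b=Δ1−h1·(2M1+M2)/6=4
t_q=7/4 → seg 1, τ=3/4; S=-4+4·τ+15/2·τ²+-5/2·τ³=277/128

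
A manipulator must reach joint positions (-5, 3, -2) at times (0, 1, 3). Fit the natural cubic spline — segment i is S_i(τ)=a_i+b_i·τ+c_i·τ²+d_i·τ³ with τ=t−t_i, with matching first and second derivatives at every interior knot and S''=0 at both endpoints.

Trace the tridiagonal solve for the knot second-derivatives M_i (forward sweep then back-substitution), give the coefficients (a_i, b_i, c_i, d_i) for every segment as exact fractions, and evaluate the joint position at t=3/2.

Δ: Δ0=8, Δ1=-5/2
row 1: diag=6, rhs=-63; c'=1/3, d'=-21/2
back: M1=-21/2
M: M0=0, M1=-21/2, M2=0
seg 0: a=-5, c=M0/2=0, d=(M1−M0)/(6·1)=-7/4, b=Δ0−h0·(2M0+M1)/6=39/4
seg 1: a=3, c=M1/2=-21/4, d=(M2−M1)/(6·2)=7/8, b=Δ1−h1·(2M1+M2)/6=9/2
t_q=3/2 → seg 1, τ=1/2; S=3+9/2·τ+-21/4·τ²+7/8·τ³=259/64

  seg 0: a=-5 b=39/4 c=0 d=-7/4
  seg 1: a=3 b=9/2 c=-21/4 d=7/8
S(3/2) = 259/64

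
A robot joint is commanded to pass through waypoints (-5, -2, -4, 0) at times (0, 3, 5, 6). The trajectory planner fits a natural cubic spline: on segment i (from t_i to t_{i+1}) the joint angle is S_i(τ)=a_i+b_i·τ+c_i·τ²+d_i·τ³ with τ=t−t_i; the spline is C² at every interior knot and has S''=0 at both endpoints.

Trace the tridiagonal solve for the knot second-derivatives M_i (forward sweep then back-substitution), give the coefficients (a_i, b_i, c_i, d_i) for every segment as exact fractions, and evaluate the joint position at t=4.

  seg 0: a=-5 b=61/28 c=0 d=-11/84
  seg 1: a=-2 b=-19/14 c=-33/28 d=19/28
  seg 2: a=-4 b=29/14 c=81/28 d=-27/28
S(4) = -27/7

Δ: Δ0=1, Δ1=-1, Δ2=4
row 1: diag=10, rhs=-12; c'=1/5, d'=-6/5
row 2: denom=6−2·1/5=28/5; d'=(30−2·-6/5)/(28/5)=81/14
back: M2=81/14
back: M1=-6/5−1/5·81/14=-33/14
M: M0=0, M1=-33/14, M2=81/14, M3=0
seg 0: a=-5, c=M0/2=0, d=(M1−M0)/(6·3)=-11/84, b=Δ0−h0·(2M0+M1)/6=61/28
seg 1: a=-2, c=M1/2=-33/28, d=(M2−M1)/(6·2)=19/28, b=Δ1−h1·(2M1+M2)/6=-19/14
seg 2: a=-4, c=M2/2=81/28, d=(M3−M2)/(6·1)=-27/28, b=Δ2−h2·(2M2+M3)/6=29/14
t_q=4 → seg 1, τ=1; S=-2+-19/14·τ+-33/28·τ²+19/28·τ³=-27/7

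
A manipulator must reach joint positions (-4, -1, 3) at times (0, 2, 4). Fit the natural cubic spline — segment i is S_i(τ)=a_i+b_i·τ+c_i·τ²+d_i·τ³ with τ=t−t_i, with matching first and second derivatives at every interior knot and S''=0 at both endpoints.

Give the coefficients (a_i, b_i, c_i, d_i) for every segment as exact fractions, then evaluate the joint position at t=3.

  seg 0: a=-4 b=11/8 c=0 d=1/32
  seg 1: a=-1 b=7/4 c=3/16 d=-1/32
S(3) = 29/32

Δ: Δ0=3/2, Δ1=2
row 1: diag=8, rhs=3; c'=1/4, d'=3/8
back: M1=3/8
M: M0=0, M1=3/8, M2=0
seg 0: a=-4, c=M0/2=0, d=(M1−M0)/(6·2)=1/32, b=Δ0−h0·(2M0+M1)/6=11/8
seg 1: a=-1, c=M1/2=3/16, d=(M2−M1)/(6·2)=-1/32, b=Δ1−h1·(2M1+M2)/6=7/4
t_q=3 → seg 1, τ=1; S=-1+7/4·τ+3/16·τ²+-1/32·τ³=29/32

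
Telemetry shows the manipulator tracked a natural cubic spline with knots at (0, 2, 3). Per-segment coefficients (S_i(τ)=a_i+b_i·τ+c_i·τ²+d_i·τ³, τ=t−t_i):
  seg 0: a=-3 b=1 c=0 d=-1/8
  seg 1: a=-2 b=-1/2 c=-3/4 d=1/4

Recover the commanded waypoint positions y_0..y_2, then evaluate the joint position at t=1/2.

y_0 = S_0(0) = a_0 = -3
y_1 = S_1(0) = a_1 = -2
y_2 = S_1(1) = -3
t_q=1/2 is in segment 0 (τ=1/2); S_0(τ)=-161/64

y_0=-3 y_1=-2 y_2=-3
S(1/2) = -161/64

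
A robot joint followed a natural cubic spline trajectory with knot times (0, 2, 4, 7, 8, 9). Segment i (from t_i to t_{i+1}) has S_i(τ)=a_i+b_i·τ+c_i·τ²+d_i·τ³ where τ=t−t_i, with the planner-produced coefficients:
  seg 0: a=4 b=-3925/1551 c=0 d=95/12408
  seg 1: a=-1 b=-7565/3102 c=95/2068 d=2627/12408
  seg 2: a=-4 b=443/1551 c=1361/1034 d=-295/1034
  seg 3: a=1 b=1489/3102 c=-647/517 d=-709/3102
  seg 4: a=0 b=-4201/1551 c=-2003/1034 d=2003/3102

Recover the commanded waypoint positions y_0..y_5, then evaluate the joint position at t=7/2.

y_0=4 y_1=-1 y_2=-4 y_3=1 y_4=0 y_5=-4
S(7/2) = -127065/33088

y_0 = S_0(0) = a_0 = 4
y_1 = S_1(0) = a_1 = -1
y_2 = S_2(0) = a_2 = -4
y_3 = S_3(0) = a_3 = 1
y_4 = S_4(0) = a_4 = 0
y_5 = S_4(1) = -4
t_q=7/2 is in segment 1 (τ=3/2); S_1(τ)=-127065/33088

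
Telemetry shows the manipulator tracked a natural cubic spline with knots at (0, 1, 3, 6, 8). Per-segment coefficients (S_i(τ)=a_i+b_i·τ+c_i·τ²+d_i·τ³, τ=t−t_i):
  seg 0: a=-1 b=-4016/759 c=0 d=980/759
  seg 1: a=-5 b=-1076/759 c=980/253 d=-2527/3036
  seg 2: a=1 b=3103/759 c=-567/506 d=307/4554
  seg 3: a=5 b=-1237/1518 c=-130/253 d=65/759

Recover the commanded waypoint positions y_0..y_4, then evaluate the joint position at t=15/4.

y_0 = S_0(0) = a_0 = -1
y_1 = S_1(0) = a_1 = -5
y_2 = S_2(0) = a_2 = 1
y_3 = S_3(0) = a_3 = 5
y_4 = S_3(2) = 2
t_q=15/4 is in segment 2 (τ=3/4); S_2(τ)=10199/2944

y_0=-1 y_1=-5 y_2=1 y_3=5 y_4=2
S(15/4) = 10199/2944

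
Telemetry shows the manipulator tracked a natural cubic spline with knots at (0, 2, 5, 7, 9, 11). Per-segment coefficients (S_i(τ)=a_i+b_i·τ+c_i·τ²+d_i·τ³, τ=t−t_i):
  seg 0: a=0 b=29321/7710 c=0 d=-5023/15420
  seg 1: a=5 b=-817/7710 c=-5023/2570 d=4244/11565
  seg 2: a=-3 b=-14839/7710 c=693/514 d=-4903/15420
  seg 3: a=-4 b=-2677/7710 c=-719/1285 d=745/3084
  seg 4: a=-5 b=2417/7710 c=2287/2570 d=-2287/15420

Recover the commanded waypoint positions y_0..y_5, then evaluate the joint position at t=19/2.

y_0 = S_0(0) = a_0 = 0
y_1 = S_1(0) = a_1 = 5
y_2 = S_2(0) = a_2 = -3
y_3 = S_3(0) = a_3 = -4
y_4 = S_4(0) = a_4 = -5
y_5 = S_4(2) = -2
t_q=19/2 is in segment 4 (τ=1/2); S_4(τ)=-190769/41120

y_0=0 y_1=5 y_2=-3 y_3=-4 y_4=-5 y_5=-2
S(19/2) = -190769/41120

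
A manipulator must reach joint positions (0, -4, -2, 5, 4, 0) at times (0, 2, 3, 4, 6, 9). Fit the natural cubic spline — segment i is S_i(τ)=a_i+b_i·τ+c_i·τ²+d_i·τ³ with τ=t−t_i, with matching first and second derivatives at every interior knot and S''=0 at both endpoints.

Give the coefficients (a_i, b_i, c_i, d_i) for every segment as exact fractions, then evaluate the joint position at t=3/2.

  seg 0: a=0 b=-2596/921 c=0 d=377/1842
  seg 1: a=-4 b=-334/921 c=377/307 d=1045/921
  seg 2: a=-2 b=5063/921 c=1422/307 d=-2882/921
  seg 3: a=5 b=4949/921 c=-1460/307 d=6701/7368
  seg 4: a=4 b=-5039/1842 c=861/1228 d=-287/3684
S(3/2) = -17375/4912

Δ: Δ0=-2, Δ1=2, Δ2=7, Δ3=-1/2, Δ4=-4/3
row 1: diag=6, rhs=24; c'=1/6, d'=4
row 2: denom=4−1·1/6=23/6; d'=(30−1·4)/(23/6)=156/23
row 3: denom=6−1·6/23=132/23; d'=(-45−1·156/23)/(132/23)=-397/44
row 4: denom=10−2·23/66=307/33; d'=(-5−2·-397/44)/(307/33)=861/614
back: M4=861/614
back: M3=-397/44−23/66·861/614=-2920/307
back: M2=156/23−6/23·-2920/307=2844/307
back: M1=4−1/6·2844/307=754/307
M: M0=0, M1=754/307, M2=2844/307, M3=-2920/307, M4=861/614, M5=0
seg 0: a=0, c=M0/2=0, d=(M1−M0)/(6·2)=377/1842, b=Δ0−h0·(2M0+M1)/6=-2596/921
seg 1: a=-4, c=M1/2=377/307, d=(M2−M1)/(6·1)=1045/921, b=Δ1−h1·(2M1+M2)/6=-334/921
seg 2: a=-2, c=M2/2=1422/307, d=(M3−M2)/(6·1)=-2882/921, b=Δ2−h2·(2M2+M3)/6=5063/921
seg 3: a=5, c=M3/2=-1460/307, d=(M4−M3)/(6·2)=6701/7368, b=Δ3−h3·(2M3+M4)/6=4949/921
seg 4: a=4, c=M4/2=861/1228, d=(M5−M4)/(6·3)=-287/3684, b=Δ4−h4·(2M4+M5)/6=-5039/1842
t_q=3/2 → seg 0, τ=3/2; S=0+-2596/921·τ+0·τ²+377/1842·τ³=-17375/4912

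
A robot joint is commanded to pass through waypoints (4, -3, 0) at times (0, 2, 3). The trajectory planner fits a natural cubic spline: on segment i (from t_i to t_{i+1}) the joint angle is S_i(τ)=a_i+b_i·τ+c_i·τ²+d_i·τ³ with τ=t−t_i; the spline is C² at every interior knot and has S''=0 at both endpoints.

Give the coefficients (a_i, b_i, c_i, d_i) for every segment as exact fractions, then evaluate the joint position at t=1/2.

Δ: Δ0=-7/2, Δ1=3
row 1: diag=6, rhs=39; c'=1/6, d'=13/2
back: M1=13/2
M: M0=0, M1=13/2, M2=0
seg 0: a=4, c=M0/2=0, d=(M1−M0)/(6·2)=13/24, b=Δ0−h0·(2M0+M1)/6=-17/3
seg 1: a=-3, c=M1/2=13/4, d=(M2−M1)/(6·1)=-13/12, b=Δ1−h1·(2M1+M2)/6=5/6
t_q=1/2 → seg 0, τ=1/2; S=4+-17/3·τ+0·τ²+13/24·τ³=79/64

  seg 0: a=4 b=-17/3 c=0 d=13/24
  seg 1: a=-3 b=5/6 c=13/4 d=-13/12
S(1/2) = 79/64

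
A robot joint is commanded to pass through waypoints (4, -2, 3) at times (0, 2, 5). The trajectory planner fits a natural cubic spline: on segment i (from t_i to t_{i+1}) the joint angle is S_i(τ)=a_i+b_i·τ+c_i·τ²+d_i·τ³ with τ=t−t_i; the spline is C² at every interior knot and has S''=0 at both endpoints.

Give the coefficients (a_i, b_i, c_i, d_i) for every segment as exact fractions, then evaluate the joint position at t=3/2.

Δ: Δ0=-3, Δ1=5/3
row 1: diag=10, rhs=28; c'=3/10, d'=14/5
back: M1=14/5
M: M0=0, M1=14/5, M2=0
seg 0: a=4, c=M0/2=0, d=(M1−M0)/(6·2)=7/30, b=Δ0−h0·(2M0+M1)/6=-59/15
seg 1: a=-2, c=M1/2=7/5, d=(M2−M1)/(6·3)=-7/45, b=Δ1−h1·(2M1+M2)/6=-17/15
t_q=3/2 → seg 0, τ=3/2; S=4+-59/15·τ+0·τ²+7/30·τ³=-89/80

  seg 0: a=4 b=-59/15 c=0 d=7/30
  seg 1: a=-2 b=-17/15 c=7/5 d=-7/45
S(3/2) = -89/80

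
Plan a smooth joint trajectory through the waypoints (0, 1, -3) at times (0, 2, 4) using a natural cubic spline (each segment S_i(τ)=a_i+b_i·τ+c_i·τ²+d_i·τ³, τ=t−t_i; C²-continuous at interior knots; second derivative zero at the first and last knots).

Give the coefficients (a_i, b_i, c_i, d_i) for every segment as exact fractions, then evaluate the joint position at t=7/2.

  seg 0: a=0 b=9/8 c=0 d=-5/32
  seg 1: a=1 b=-3/4 c=-15/16 d=5/32
S(7/2) = -437/256

Δ: Δ0=1/2, Δ1=-2
row 1: diag=8, rhs=-15; c'=1/4, d'=-15/8
back: M1=-15/8
M: M0=0, M1=-15/8, M2=0
seg 0: a=0, c=M0/2=0, d=(M1−M0)/(6·2)=-5/32, b=Δ0−h0·(2M0+M1)/6=9/8
seg 1: a=1, c=M1/2=-15/16, d=(M2−M1)/(6·2)=5/32, b=Δ1−h1·(2M1+M2)/6=-3/4
t_q=7/2 → seg 1, τ=3/2; S=1+-3/4·τ+-15/16·τ²+5/32·τ³=-437/256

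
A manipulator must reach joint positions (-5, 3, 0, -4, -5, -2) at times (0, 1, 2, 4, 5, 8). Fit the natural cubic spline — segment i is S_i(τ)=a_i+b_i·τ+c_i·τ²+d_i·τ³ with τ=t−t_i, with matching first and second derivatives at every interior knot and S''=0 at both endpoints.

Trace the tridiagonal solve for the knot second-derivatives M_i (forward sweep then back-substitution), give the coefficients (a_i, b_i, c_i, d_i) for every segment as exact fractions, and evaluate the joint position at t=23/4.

Δ: Δ0=8, Δ1=-3, Δ2=-2, Δ3=-1, Δ4=1
row 1: diag=4, rhs=-66; c'=1/4, d'=-33/2
row 2: denom=6−1·1/4=23/4; d'=(6−1·-33/2)/(23/4)=90/23
row 3: denom=6−2·8/23=122/23; d'=(6−2·90/23)/(122/23)=-21/61
row 4: denom=8−1·23/122=953/122; d'=(12−1·-21/61)/(953/122)=1506/953
back: M4=1506/953
back: M3=-21/61−23/122·1506/953=-612/953
back: M2=90/23−8/23·-612/953=3942/953
back: M1=-33/2−1/4·3942/953=-16710/953
M: M0=0, M1=-16710/953, M2=3942/953, M3=-612/953, M4=1506/953, M5=0
seg 0: a=-5, c=M0/2=0, d=(M1−M0)/(6·1)=-2785/953, b=Δ0−h0·(2M0+M1)/6=10409/953
seg 1: a=3, c=M1/2=-8355/953, d=(M2−M1)/(6·1)=3442/953, b=Δ1−h1·(2M1+M2)/6=2054/953
seg 2: a=0, c=M2/2=1971/953, d=(M3−M2)/(6·2)=-759/1906, b=Δ2−h2·(2M2+M3)/6=-4330/953
seg 3: a=-4, c=M3/2=-306/953, d=(M4−M3)/(6·1)=353/953, b=Δ3−h3·(2M3+M4)/6=-1000/953
seg 4: a=-5, c=M4/2=753/953, d=(M5−M4)/(6·3)=-251/2859, b=Δ4−h4·(2M4+M5)/6=-553/953
t_q=23/4 → seg 4, τ=3/4; S=-5+-553/953·τ+753/953·τ²+-251/2859·τ³=-306655/60992

  seg 0: a=-5 b=10409/953 c=0 d=-2785/953
  seg 1: a=3 b=2054/953 c=-8355/953 d=3442/953
  seg 2: a=0 b=-4330/953 c=1971/953 d=-759/1906
  seg 3: a=-4 b=-1000/953 c=-306/953 d=353/953
  seg 4: a=-5 b=-553/953 c=753/953 d=-251/2859
S(23/4) = -306655/60992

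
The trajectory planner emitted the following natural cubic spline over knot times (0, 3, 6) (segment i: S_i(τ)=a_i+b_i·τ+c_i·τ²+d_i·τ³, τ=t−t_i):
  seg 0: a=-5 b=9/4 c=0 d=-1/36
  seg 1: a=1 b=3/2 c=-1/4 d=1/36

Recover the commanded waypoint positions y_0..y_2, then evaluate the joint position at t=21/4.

y_0=-5 y_1=1 y_2=4
S(21/4) = 877/256

y_0 = S_0(0) = a_0 = -5
y_1 = S_1(0) = a_1 = 1
y_2 = S_1(3) = 4
t_q=21/4 is in segment 1 (τ=9/4); S_1(τ)=877/256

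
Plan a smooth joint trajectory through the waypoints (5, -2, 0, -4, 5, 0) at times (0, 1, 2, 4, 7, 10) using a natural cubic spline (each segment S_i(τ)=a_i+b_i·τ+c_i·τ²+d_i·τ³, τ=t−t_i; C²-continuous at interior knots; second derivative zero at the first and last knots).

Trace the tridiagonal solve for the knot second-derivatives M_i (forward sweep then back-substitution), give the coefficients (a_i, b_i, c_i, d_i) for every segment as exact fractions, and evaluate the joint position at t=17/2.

  seg 0: a=5 b=-22681/2361 c=0 d=6154/2361
  seg 1: a=-2 b=-4219/2361 c=6154/787 d=-9521/2361
  seg 2: a=0 b=4142/2361 c=-3367/787 d=5669/4722
  seg 3: a=-4 b=-2248/2361 c=2302/787 d=-11387/21249
  seg 4: a=5 b=5027/2361 c=-4481/2361 d=4481/21249
S(17/2) = 29183/6296

Δ: Δ0=-7, Δ1=2, Δ2=-2, Δ3=3, Δ4=-5/3
row 1: diag=4, rhs=54; c'=1/4, d'=27/2
row 2: denom=6−1·1/4=23/4; d'=(-24−1·27/2)/(23/4)=-150/23
row 3: denom=10−2·8/23=214/23; d'=(30−2·-150/23)/(214/23)=495/107
row 4: denom=12−3·69/214=2361/214; d'=(-28−3·495/107)/(2361/214)=-8962/2361
back: M4=-8962/2361
back: M3=495/107−69/214·-8962/2361=4604/787
back: M2=-150/23−8/23·4604/787=-6734/787
back: M1=27/2−1/4·-6734/787=12308/787
M: M0=0, M1=12308/787, M2=-6734/787, M3=4604/787, M4=-8962/2361, M5=0
seg 0: a=5, c=M0/2=0, d=(M1−M0)/(6·1)=6154/2361, b=Δ0−h0·(2M0+M1)/6=-22681/2361
seg 1: a=-2, c=M1/2=6154/787, d=(M2−M1)/(6·1)=-9521/2361, b=Δ1−h1·(2M1+M2)/6=-4219/2361
seg 2: a=0, c=M2/2=-3367/787, d=(M3−M2)/(6·2)=5669/4722, b=Δ2−h2·(2M2+M3)/6=4142/2361
seg 3: a=-4, c=M3/2=2302/787, d=(M4−M3)/(6·3)=-11387/21249, b=Δ3−h3·(2M3+M4)/6=-2248/2361
seg 4: a=5, c=M4/2=-4481/2361, d=(M5−M4)/(6·3)=4481/21249, b=Δ4−h4·(2M4+M5)/6=5027/2361
t_q=17/2 → seg 4, τ=3/2; S=5+5027/2361·τ+-4481/2361·τ²+4481/21249·τ³=29183/6296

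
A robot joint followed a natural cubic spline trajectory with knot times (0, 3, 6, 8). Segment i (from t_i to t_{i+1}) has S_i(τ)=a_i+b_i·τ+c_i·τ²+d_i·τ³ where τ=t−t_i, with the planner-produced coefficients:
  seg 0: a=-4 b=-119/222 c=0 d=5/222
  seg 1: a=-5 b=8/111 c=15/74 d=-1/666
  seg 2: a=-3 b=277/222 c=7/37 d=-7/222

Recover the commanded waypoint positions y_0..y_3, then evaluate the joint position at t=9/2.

y_0 = S_0(0) = a_0 = -4
y_1 = S_1(0) = a_1 = -5
y_2 = S_2(0) = a_2 = -3
y_3 = S_2(2) = 0
t_q=9/2 is in segment 1 (τ=3/2); S_1(τ)=-2629/592

y_0=-4 y_1=-5 y_2=-3 y_3=0
S(9/2) = -2629/592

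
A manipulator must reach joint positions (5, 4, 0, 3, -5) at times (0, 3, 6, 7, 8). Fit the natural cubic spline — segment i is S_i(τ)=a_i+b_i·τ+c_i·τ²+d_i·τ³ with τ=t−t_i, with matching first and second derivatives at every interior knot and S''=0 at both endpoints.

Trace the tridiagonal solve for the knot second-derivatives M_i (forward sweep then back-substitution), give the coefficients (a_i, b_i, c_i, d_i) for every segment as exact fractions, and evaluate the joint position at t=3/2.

Δ: Δ0=-1/3, Δ1=-4/3, Δ2=3, Δ3=-8
row 1: diag=12, rhs=-6; c'=1/4, d'=-1/2
row 2: denom=8−3·1/4=29/4; d'=(26−3·-1/2)/(29/4)=110/29
row 3: denom=4−1·4/29=112/29; d'=(-66−1·110/29)/(112/29)=-253/14
back: M3=-253/14
back: M2=110/29−4/29·-253/14=44/7
back: M1=-1/2−1/4·44/7=-29/14
M: M0=0, M1=-29/14, M2=44/7, M3=-253/14, M4=0
seg 0: a=5, c=M0/2=0, d=(M1−M0)/(6·3)=-29/252, b=Δ0−h0·(2M0+M1)/6=59/84
seg 1: a=4, c=M1/2=-29/28, d=(M2−M1)/(6·3)=13/28, b=Δ1−h1·(2M1+M2)/6=-101/42
seg 2: a=0, c=M2/2=22/7, d=(M3−M2)/(6·1)=-341/84, b=Δ2−h2·(2M2+M3)/6=47/12
seg 3: a=3, c=M3/2=-253/28, d=(M4−M3)/(6·1)=253/84, b=Δ3−h3·(2M3+M4)/6=-83/42
t_q=3/2 → seg 0, τ=3/2; S=5+59/84·τ+0·τ²+-29/252·τ³=1269/224

  seg 0: a=5 b=59/84 c=0 d=-29/252
  seg 1: a=4 b=-101/42 c=-29/28 d=13/28
  seg 2: a=0 b=47/12 c=22/7 d=-341/84
  seg 3: a=3 b=-83/42 c=-253/28 d=253/84
S(3/2) = 1269/224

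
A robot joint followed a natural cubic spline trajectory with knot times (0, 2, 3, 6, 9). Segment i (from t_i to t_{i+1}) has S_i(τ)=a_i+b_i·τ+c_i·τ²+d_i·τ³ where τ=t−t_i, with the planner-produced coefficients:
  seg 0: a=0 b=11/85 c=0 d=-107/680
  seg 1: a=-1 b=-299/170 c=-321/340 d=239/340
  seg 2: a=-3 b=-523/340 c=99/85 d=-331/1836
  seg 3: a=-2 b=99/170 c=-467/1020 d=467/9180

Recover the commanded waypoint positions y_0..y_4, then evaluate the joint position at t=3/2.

y_0 = S_0(0) = a_0 = 0
y_1 = S_1(0) = a_1 = -1
y_2 = S_2(0) = a_2 = -3
y_3 = S_3(0) = a_3 = -2
y_4 = S_3(3) = -3
t_q=3/2 is in segment 0 (τ=3/2); S_0(τ)=-1833/5440

y_0=0 y_1=-1 y_2=-3 y_3=-2 y_4=-3
S(3/2) = -1833/5440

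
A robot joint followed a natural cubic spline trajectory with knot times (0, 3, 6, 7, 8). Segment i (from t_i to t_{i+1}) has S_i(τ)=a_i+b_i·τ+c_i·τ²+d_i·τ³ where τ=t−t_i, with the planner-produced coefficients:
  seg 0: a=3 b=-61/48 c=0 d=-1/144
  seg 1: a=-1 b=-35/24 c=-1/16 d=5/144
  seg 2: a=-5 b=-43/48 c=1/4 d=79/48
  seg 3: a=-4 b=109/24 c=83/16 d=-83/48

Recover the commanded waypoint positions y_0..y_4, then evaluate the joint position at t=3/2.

y_0=3 y_1=-1 y_2=-5 y_3=-4 y_4=4
S(3/2) = 137/128

y_0 = S_0(0) = a_0 = 3
y_1 = S_1(0) = a_1 = -1
y_2 = S_2(0) = a_2 = -5
y_3 = S_3(0) = a_3 = -4
y_4 = S_3(1) = 4
t_q=3/2 is in segment 0 (τ=3/2); S_0(τ)=137/128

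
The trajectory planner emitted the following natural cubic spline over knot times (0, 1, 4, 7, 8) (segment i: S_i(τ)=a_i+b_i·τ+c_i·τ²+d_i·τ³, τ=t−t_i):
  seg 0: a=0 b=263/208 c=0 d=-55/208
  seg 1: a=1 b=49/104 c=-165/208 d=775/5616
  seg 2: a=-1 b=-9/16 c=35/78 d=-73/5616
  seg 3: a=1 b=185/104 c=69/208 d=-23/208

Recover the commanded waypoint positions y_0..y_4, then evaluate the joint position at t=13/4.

y_0 = S_0(0) = a_0 = 0
y_1 = S_1(0) = a_1 = 1
y_2 = S_2(0) = a_2 = -1
y_3 = S_3(0) = a_3 = 1
y_4 = S_3(1) = 3
t_q=13/4 is in segment 1 (τ=9/4); S_1(τ)=-5111/13312

y_0=0 y_1=1 y_2=-1 y_3=1 y_4=3
S(13/4) = -5111/13312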